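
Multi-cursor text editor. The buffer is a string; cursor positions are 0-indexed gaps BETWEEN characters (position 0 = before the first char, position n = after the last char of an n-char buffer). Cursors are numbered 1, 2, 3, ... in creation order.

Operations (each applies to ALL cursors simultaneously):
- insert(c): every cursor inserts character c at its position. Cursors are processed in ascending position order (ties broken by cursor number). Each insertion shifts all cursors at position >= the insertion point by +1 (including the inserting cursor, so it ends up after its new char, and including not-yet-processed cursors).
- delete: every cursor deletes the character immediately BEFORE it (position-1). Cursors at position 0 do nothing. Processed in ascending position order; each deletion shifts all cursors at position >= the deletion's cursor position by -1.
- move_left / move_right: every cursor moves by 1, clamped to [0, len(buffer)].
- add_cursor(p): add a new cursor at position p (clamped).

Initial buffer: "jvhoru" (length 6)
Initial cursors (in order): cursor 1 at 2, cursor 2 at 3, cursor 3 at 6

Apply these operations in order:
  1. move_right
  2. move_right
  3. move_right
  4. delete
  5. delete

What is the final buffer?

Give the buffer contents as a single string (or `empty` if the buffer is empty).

Answer: empty

Derivation:
After op 1 (move_right): buffer="jvhoru" (len 6), cursors c1@3 c2@4 c3@6, authorship ......
After op 2 (move_right): buffer="jvhoru" (len 6), cursors c1@4 c2@5 c3@6, authorship ......
After op 3 (move_right): buffer="jvhoru" (len 6), cursors c1@5 c2@6 c3@6, authorship ......
After op 4 (delete): buffer="jvh" (len 3), cursors c1@3 c2@3 c3@3, authorship ...
After op 5 (delete): buffer="" (len 0), cursors c1@0 c2@0 c3@0, authorship 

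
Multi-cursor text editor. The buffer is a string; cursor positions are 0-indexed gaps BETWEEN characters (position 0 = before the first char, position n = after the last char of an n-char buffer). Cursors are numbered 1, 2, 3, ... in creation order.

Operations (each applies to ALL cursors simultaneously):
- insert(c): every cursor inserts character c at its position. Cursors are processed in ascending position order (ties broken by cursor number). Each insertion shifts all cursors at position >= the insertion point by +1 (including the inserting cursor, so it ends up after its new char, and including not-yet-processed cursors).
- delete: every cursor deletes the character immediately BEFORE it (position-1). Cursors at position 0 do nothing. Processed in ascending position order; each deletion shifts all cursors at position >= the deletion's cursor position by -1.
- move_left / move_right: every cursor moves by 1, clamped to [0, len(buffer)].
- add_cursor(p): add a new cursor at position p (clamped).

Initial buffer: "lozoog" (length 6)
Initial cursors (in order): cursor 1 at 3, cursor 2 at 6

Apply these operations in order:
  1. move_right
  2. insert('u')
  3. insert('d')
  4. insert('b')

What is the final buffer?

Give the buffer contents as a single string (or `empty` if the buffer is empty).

After op 1 (move_right): buffer="lozoog" (len 6), cursors c1@4 c2@6, authorship ......
After op 2 (insert('u')): buffer="lozouogu" (len 8), cursors c1@5 c2@8, authorship ....1..2
After op 3 (insert('d')): buffer="lozoudogud" (len 10), cursors c1@6 c2@10, authorship ....11..22
After op 4 (insert('b')): buffer="lozoudbogudb" (len 12), cursors c1@7 c2@12, authorship ....111..222

Answer: lozoudbogudb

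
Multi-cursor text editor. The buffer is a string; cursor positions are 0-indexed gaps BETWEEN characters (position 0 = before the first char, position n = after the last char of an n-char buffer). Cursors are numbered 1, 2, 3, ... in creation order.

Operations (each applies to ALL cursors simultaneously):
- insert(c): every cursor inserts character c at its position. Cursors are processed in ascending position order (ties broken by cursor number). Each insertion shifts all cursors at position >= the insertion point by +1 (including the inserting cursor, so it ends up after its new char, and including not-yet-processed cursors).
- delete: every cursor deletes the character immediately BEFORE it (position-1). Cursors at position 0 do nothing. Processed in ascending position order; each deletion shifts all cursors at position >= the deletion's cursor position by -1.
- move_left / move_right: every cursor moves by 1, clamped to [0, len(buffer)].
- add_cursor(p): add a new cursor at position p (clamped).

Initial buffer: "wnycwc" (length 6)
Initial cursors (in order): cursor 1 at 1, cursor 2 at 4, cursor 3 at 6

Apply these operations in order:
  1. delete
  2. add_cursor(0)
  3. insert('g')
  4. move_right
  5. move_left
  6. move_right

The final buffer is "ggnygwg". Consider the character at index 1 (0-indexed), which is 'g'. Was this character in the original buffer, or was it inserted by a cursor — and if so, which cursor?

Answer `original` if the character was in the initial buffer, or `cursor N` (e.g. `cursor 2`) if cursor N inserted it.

Answer: cursor 4

Derivation:
After op 1 (delete): buffer="nyw" (len 3), cursors c1@0 c2@2 c3@3, authorship ...
After op 2 (add_cursor(0)): buffer="nyw" (len 3), cursors c1@0 c4@0 c2@2 c3@3, authorship ...
After op 3 (insert('g')): buffer="ggnygwg" (len 7), cursors c1@2 c4@2 c2@5 c3@7, authorship 14..2.3
After op 4 (move_right): buffer="ggnygwg" (len 7), cursors c1@3 c4@3 c2@6 c3@7, authorship 14..2.3
After op 5 (move_left): buffer="ggnygwg" (len 7), cursors c1@2 c4@2 c2@5 c3@6, authorship 14..2.3
After op 6 (move_right): buffer="ggnygwg" (len 7), cursors c1@3 c4@3 c2@6 c3@7, authorship 14..2.3
Authorship (.=original, N=cursor N): 1 4 . . 2 . 3
Index 1: author = 4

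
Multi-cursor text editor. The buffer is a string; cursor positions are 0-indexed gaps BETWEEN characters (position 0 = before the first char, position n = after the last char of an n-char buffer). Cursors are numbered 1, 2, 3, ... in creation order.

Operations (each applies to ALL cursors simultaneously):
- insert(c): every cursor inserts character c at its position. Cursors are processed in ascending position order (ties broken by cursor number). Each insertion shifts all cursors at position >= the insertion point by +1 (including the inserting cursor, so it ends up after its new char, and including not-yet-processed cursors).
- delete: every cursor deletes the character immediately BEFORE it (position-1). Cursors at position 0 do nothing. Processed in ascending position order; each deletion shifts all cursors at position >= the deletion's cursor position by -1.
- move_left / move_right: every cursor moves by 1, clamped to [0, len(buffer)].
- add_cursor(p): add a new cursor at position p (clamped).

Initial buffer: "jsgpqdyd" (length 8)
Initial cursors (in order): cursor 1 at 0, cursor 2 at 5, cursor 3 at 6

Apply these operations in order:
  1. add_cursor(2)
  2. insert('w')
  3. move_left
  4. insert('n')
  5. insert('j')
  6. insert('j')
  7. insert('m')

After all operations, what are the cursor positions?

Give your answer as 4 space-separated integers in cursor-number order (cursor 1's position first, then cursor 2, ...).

Answer: 4 19 25 11

Derivation:
After op 1 (add_cursor(2)): buffer="jsgpqdyd" (len 8), cursors c1@0 c4@2 c2@5 c3@6, authorship ........
After op 2 (insert('w')): buffer="wjswgpqwdwyd" (len 12), cursors c1@1 c4@4 c2@8 c3@10, authorship 1..4...2.3..
After op 3 (move_left): buffer="wjswgpqwdwyd" (len 12), cursors c1@0 c4@3 c2@7 c3@9, authorship 1..4...2.3..
After op 4 (insert('n')): buffer="nwjsnwgpqnwdnwyd" (len 16), cursors c1@1 c4@5 c2@10 c3@13, authorship 11..44...22.33..
After op 5 (insert('j')): buffer="njwjsnjwgpqnjwdnjwyd" (len 20), cursors c1@2 c4@7 c2@13 c3@17, authorship 111..444...222.333..
After op 6 (insert('j')): buffer="njjwjsnjjwgpqnjjwdnjjwyd" (len 24), cursors c1@3 c4@9 c2@16 c3@21, authorship 1111..4444...2222.3333..
After op 7 (insert('m')): buffer="njjmwjsnjjmwgpqnjjmwdnjjmwyd" (len 28), cursors c1@4 c4@11 c2@19 c3@25, authorship 11111..44444...22222.33333..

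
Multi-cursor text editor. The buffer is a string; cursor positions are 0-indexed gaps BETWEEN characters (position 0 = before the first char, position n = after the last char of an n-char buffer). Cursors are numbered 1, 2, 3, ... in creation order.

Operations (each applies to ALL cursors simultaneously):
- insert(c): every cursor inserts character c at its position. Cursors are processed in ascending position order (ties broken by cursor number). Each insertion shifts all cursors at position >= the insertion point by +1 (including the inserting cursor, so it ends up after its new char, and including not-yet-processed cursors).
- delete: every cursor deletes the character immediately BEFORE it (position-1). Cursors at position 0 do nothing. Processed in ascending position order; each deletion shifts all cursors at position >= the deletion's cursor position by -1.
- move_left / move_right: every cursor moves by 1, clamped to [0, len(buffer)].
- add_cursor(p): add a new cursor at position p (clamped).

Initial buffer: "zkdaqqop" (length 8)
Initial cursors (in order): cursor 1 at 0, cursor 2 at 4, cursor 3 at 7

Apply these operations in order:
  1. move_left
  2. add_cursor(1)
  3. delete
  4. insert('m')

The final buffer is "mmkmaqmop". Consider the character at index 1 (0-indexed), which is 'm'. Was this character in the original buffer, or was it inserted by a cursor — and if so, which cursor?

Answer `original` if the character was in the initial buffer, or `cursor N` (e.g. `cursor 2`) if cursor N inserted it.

After op 1 (move_left): buffer="zkdaqqop" (len 8), cursors c1@0 c2@3 c3@6, authorship ........
After op 2 (add_cursor(1)): buffer="zkdaqqop" (len 8), cursors c1@0 c4@1 c2@3 c3@6, authorship ........
After op 3 (delete): buffer="kaqop" (len 5), cursors c1@0 c4@0 c2@1 c3@3, authorship .....
After op 4 (insert('m')): buffer="mmkmaqmop" (len 9), cursors c1@2 c4@2 c2@4 c3@7, authorship 14.2..3..
Authorship (.=original, N=cursor N): 1 4 . 2 . . 3 . .
Index 1: author = 4

Answer: cursor 4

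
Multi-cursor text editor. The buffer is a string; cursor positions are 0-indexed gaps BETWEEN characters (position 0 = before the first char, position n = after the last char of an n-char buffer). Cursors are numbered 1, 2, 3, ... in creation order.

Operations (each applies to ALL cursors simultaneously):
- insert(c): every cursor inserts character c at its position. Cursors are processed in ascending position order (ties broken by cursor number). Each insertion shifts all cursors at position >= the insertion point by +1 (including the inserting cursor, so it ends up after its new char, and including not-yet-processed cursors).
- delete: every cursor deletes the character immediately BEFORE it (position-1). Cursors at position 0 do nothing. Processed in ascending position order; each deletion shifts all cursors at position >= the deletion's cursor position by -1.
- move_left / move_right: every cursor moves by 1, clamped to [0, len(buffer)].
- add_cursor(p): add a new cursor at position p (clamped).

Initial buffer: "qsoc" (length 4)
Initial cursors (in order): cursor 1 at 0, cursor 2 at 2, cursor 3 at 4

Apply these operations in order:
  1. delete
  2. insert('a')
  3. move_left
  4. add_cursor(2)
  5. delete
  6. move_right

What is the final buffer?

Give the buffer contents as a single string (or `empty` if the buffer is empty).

Answer: aa

Derivation:
After op 1 (delete): buffer="qo" (len 2), cursors c1@0 c2@1 c3@2, authorship ..
After op 2 (insert('a')): buffer="aqaoa" (len 5), cursors c1@1 c2@3 c3@5, authorship 1.2.3
After op 3 (move_left): buffer="aqaoa" (len 5), cursors c1@0 c2@2 c3@4, authorship 1.2.3
After op 4 (add_cursor(2)): buffer="aqaoa" (len 5), cursors c1@0 c2@2 c4@2 c3@4, authorship 1.2.3
After op 5 (delete): buffer="aa" (len 2), cursors c1@0 c2@0 c4@0 c3@1, authorship 23
After op 6 (move_right): buffer="aa" (len 2), cursors c1@1 c2@1 c4@1 c3@2, authorship 23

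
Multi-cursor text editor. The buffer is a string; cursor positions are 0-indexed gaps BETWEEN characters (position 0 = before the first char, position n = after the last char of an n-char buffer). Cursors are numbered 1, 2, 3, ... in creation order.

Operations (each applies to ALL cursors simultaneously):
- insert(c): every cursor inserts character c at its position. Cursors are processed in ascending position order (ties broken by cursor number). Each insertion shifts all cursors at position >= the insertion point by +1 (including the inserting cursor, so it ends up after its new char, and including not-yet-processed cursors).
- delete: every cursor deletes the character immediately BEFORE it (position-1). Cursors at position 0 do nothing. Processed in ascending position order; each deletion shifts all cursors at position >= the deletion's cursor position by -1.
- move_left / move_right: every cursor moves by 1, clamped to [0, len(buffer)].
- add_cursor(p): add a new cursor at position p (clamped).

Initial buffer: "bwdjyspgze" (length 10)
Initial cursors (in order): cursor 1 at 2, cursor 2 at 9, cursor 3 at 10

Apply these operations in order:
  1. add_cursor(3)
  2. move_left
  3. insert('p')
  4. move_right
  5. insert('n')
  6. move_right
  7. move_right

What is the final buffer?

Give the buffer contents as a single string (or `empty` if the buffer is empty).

Answer: bpwnpdnjyspgpznpen

Derivation:
After op 1 (add_cursor(3)): buffer="bwdjyspgze" (len 10), cursors c1@2 c4@3 c2@9 c3@10, authorship ..........
After op 2 (move_left): buffer="bwdjyspgze" (len 10), cursors c1@1 c4@2 c2@8 c3@9, authorship ..........
After op 3 (insert('p')): buffer="bpwpdjyspgpzpe" (len 14), cursors c1@2 c4@4 c2@11 c3@13, authorship .1.4......2.3.
After op 4 (move_right): buffer="bpwpdjyspgpzpe" (len 14), cursors c1@3 c4@5 c2@12 c3@14, authorship .1.4......2.3.
After op 5 (insert('n')): buffer="bpwnpdnjyspgpznpen" (len 18), cursors c1@4 c4@7 c2@15 c3@18, authorship .1.14.4.....2.23.3
After op 6 (move_right): buffer="bpwnpdnjyspgpznpen" (len 18), cursors c1@5 c4@8 c2@16 c3@18, authorship .1.14.4.....2.23.3
After op 7 (move_right): buffer="bpwnpdnjyspgpznpen" (len 18), cursors c1@6 c4@9 c2@17 c3@18, authorship .1.14.4.....2.23.3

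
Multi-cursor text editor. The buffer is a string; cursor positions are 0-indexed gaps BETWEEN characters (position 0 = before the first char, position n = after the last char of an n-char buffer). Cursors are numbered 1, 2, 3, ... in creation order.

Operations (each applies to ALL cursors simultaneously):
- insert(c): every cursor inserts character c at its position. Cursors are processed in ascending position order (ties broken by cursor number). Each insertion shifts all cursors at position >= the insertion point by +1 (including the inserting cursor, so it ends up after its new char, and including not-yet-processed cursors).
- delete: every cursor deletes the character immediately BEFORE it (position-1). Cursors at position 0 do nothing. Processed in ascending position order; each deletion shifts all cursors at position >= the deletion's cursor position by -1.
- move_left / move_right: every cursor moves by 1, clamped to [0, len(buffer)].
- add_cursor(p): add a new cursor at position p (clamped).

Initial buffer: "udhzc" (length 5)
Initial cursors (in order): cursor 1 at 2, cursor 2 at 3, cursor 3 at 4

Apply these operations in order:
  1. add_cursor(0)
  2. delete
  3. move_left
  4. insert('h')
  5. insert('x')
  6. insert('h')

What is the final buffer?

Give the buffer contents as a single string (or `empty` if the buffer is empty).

Answer: hhhhxxxxhhhhuc

Derivation:
After op 1 (add_cursor(0)): buffer="udhzc" (len 5), cursors c4@0 c1@2 c2@3 c3@4, authorship .....
After op 2 (delete): buffer="uc" (len 2), cursors c4@0 c1@1 c2@1 c3@1, authorship ..
After op 3 (move_left): buffer="uc" (len 2), cursors c1@0 c2@0 c3@0 c4@0, authorship ..
After op 4 (insert('h')): buffer="hhhhuc" (len 6), cursors c1@4 c2@4 c3@4 c4@4, authorship 1234..
After op 5 (insert('x')): buffer="hhhhxxxxuc" (len 10), cursors c1@8 c2@8 c3@8 c4@8, authorship 12341234..
After op 6 (insert('h')): buffer="hhhhxxxxhhhhuc" (len 14), cursors c1@12 c2@12 c3@12 c4@12, authorship 123412341234..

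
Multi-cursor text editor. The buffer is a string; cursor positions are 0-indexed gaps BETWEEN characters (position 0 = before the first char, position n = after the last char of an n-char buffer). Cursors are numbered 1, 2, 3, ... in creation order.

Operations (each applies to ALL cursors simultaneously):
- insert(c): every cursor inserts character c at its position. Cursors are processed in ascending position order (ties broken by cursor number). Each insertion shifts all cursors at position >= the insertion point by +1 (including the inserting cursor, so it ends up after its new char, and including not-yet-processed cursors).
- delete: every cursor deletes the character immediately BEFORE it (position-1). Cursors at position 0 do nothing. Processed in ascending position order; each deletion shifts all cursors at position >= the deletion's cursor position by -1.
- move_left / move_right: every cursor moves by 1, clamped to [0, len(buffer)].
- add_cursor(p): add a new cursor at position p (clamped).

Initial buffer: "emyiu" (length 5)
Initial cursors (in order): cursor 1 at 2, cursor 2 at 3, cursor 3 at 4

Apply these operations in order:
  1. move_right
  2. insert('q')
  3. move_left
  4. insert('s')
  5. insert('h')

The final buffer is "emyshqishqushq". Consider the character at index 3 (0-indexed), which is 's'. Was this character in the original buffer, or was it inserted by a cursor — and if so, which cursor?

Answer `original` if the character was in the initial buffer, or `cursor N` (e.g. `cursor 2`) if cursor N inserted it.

Answer: cursor 1

Derivation:
After op 1 (move_right): buffer="emyiu" (len 5), cursors c1@3 c2@4 c3@5, authorship .....
After op 2 (insert('q')): buffer="emyqiquq" (len 8), cursors c1@4 c2@6 c3@8, authorship ...1.2.3
After op 3 (move_left): buffer="emyqiquq" (len 8), cursors c1@3 c2@5 c3@7, authorship ...1.2.3
After op 4 (insert('s')): buffer="emysqisqusq" (len 11), cursors c1@4 c2@7 c3@10, authorship ...11.22.33
After op 5 (insert('h')): buffer="emyshqishqushq" (len 14), cursors c1@5 c2@9 c3@13, authorship ...111.222.333
Authorship (.=original, N=cursor N): . . . 1 1 1 . 2 2 2 . 3 3 3
Index 3: author = 1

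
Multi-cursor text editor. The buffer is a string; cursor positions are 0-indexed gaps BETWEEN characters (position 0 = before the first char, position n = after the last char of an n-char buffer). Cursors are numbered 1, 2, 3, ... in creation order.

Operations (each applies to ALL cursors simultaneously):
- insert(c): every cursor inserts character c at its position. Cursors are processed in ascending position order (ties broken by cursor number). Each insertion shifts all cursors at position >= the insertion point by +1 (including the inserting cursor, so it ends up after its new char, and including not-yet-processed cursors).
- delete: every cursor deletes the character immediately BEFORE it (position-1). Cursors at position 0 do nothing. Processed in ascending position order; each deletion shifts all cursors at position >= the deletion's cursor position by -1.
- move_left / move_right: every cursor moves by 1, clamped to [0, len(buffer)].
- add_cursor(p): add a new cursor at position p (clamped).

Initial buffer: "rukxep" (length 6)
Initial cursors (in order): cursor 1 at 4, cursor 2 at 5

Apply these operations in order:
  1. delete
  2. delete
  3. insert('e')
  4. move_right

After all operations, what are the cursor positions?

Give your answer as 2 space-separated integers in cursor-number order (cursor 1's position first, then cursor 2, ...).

Answer: 4 4

Derivation:
After op 1 (delete): buffer="rukp" (len 4), cursors c1@3 c2@3, authorship ....
After op 2 (delete): buffer="rp" (len 2), cursors c1@1 c2@1, authorship ..
After op 3 (insert('e')): buffer="reep" (len 4), cursors c1@3 c2@3, authorship .12.
After op 4 (move_right): buffer="reep" (len 4), cursors c1@4 c2@4, authorship .12.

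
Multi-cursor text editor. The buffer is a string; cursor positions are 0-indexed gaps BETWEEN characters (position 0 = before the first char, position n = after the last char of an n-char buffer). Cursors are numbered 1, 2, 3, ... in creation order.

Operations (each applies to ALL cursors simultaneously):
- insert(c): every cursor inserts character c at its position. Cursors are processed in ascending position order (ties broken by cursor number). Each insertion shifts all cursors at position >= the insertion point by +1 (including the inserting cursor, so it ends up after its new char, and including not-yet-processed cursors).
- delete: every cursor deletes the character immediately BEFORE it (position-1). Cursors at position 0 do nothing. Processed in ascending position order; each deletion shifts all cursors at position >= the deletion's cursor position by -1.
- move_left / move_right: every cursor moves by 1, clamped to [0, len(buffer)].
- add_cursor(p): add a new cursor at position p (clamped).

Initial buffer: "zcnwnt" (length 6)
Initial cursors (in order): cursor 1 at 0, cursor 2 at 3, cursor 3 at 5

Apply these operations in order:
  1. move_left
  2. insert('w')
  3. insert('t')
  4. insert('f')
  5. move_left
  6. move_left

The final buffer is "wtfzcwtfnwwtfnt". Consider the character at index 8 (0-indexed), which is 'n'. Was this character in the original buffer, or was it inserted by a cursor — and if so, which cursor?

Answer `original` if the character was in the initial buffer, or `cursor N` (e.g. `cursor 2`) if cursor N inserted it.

After op 1 (move_left): buffer="zcnwnt" (len 6), cursors c1@0 c2@2 c3@4, authorship ......
After op 2 (insert('w')): buffer="wzcwnwwnt" (len 9), cursors c1@1 c2@4 c3@7, authorship 1..2..3..
After op 3 (insert('t')): buffer="wtzcwtnwwtnt" (len 12), cursors c1@2 c2@6 c3@10, authorship 11..22..33..
After op 4 (insert('f')): buffer="wtfzcwtfnwwtfnt" (len 15), cursors c1@3 c2@8 c3@13, authorship 111..222..333..
After op 5 (move_left): buffer="wtfzcwtfnwwtfnt" (len 15), cursors c1@2 c2@7 c3@12, authorship 111..222..333..
After op 6 (move_left): buffer="wtfzcwtfnwwtfnt" (len 15), cursors c1@1 c2@6 c3@11, authorship 111..222..333..
Authorship (.=original, N=cursor N): 1 1 1 . . 2 2 2 . . 3 3 3 . .
Index 8: author = original

Answer: original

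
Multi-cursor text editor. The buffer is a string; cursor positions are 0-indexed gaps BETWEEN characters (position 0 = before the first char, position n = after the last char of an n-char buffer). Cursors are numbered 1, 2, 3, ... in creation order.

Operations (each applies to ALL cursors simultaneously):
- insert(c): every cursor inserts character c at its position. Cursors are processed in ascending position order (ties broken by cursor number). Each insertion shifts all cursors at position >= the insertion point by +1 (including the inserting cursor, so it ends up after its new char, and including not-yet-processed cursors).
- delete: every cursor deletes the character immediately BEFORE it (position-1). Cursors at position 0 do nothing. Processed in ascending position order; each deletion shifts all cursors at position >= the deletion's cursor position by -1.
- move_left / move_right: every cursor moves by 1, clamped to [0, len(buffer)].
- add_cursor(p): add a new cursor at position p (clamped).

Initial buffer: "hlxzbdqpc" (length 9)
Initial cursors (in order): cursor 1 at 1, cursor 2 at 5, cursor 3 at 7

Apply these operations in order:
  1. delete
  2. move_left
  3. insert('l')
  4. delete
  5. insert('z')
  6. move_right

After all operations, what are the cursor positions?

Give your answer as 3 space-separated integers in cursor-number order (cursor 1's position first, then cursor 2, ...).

Answer: 2 5 7

Derivation:
After op 1 (delete): buffer="lxzdpc" (len 6), cursors c1@0 c2@3 c3@4, authorship ......
After op 2 (move_left): buffer="lxzdpc" (len 6), cursors c1@0 c2@2 c3@3, authorship ......
After op 3 (insert('l')): buffer="llxlzldpc" (len 9), cursors c1@1 c2@4 c3@6, authorship 1..2.3...
After op 4 (delete): buffer="lxzdpc" (len 6), cursors c1@0 c2@2 c3@3, authorship ......
After op 5 (insert('z')): buffer="zlxzzzdpc" (len 9), cursors c1@1 c2@4 c3@6, authorship 1..2.3...
After op 6 (move_right): buffer="zlxzzzdpc" (len 9), cursors c1@2 c2@5 c3@7, authorship 1..2.3...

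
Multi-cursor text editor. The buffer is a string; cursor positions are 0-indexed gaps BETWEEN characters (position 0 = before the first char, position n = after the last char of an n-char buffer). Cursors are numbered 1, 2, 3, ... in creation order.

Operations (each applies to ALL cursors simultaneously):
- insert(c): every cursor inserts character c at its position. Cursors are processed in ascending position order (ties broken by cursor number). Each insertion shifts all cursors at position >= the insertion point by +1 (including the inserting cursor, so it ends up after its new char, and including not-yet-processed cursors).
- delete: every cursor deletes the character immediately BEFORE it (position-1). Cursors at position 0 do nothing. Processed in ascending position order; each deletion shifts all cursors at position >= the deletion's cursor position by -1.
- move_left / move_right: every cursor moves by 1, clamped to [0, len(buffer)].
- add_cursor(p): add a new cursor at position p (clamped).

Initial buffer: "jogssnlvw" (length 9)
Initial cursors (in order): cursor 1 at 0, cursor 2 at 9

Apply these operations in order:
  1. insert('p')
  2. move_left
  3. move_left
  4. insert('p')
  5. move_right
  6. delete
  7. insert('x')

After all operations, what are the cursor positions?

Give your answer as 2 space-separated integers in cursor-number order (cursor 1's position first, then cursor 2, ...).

Answer: 2 12

Derivation:
After op 1 (insert('p')): buffer="pjogssnlvwp" (len 11), cursors c1@1 c2@11, authorship 1.........2
After op 2 (move_left): buffer="pjogssnlvwp" (len 11), cursors c1@0 c2@10, authorship 1.........2
After op 3 (move_left): buffer="pjogssnlvwp" (len 11), cursors c1@0 c2@9, authorship 1.........2
After op 4 (insert('p')): buffer="ppjogssnlvpwp" (len 13), cursors c1@1 c2@11, authorship 11........2.2
After op 5 (move_right): buffer="ppjogssnlvpwp" (len 13), cursors c1@2 c2@12, authorship 11........2.2
After op 6 (delete): buffer="pjogssnlvpp" (len 11), cursors c1@1 c2@10, authorship 1........22
After op 7 (insert('x')): buffer="pxjogssnlvpxp" (len 13), cursors c1@2 c2@12, authorship 11........222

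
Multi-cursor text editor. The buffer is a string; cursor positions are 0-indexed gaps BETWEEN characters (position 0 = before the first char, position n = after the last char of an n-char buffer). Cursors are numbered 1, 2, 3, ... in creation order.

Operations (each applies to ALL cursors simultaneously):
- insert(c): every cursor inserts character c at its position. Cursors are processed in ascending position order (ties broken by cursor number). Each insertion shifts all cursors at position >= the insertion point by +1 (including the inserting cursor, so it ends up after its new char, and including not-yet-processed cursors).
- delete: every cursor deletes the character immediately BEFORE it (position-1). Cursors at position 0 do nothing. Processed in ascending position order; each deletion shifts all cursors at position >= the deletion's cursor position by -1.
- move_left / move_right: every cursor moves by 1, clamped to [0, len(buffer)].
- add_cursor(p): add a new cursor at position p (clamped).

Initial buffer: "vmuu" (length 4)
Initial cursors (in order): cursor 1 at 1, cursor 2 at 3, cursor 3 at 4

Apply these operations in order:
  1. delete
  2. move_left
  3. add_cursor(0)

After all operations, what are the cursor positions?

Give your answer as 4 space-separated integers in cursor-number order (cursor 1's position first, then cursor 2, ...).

Answer: 0 0 0 0

Derivation:
After op 1 (delete): buffer="m" (len 1), cursors c1@0 c2@1 c3@1, authorship .
After op 2 (move_left): buffer="m" (len 1), cursors c1@0 c2@0 c3@0, authorship .
After op 3 (add_cursor(0)): buffer="m" (len 1), cursors c1@0 c2@0 c3@0 c4@0, authorship .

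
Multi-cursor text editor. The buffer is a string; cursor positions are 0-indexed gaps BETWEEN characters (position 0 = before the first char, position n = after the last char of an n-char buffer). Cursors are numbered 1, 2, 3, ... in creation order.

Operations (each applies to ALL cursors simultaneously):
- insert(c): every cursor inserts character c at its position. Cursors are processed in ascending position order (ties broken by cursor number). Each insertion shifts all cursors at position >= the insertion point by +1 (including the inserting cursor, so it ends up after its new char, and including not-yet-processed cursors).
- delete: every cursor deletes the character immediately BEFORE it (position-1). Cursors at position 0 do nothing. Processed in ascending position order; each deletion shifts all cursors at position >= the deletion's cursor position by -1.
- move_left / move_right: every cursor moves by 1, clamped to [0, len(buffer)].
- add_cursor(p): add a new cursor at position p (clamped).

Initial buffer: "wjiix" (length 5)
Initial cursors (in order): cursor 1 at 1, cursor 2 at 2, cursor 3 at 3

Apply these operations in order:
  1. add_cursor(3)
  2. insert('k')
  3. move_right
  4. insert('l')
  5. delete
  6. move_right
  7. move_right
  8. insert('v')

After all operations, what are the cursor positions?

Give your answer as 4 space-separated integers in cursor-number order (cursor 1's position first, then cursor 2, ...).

After op 1 (add_cursor(3)): buffer="wjiix" (len 5), cursors c1@1 c2@2 c3@3 c4@3, authorship .....
After op 2 (insert('k')): buffer="wkjkikkix" (len 9), cursors c1@2 c2@4 c3@7 c4@7, authorship .1.2.34..
After op 3 (move_right): buffer="wkjkikkix" (len 9), cursors c1@3 c2@5 c3@8 c4@8, authorship .1.2.34..
After op 4 (insert('l')): buffer="wkjlkilkkillx" (len 13), cursors c1@4 c2@7 c3@12 c4@12, authorship .1.12.234.34.
After op 5 (delete): buffer="wkjkikkix" (len 9), cursors c1@3 c2@5 c3@8 c4@8, authorship .1.2.34..
After op 6 (move_right): buffer="wkjkikkix" (len 9), cursors c1@4 c2@6 c3@9 c4@9, authorship .1.2.34..
After op 7 (move_right): buffer="wkjkikkix" (len 9), cursors c1@5 c2@7 c3@9 c4@9, authorship .1.2.34..
After op 8 (insert('v')): buffer="wkjkivkkvixvv" (len 13), cursors c1@6 c2@9 c3@13 c4@13, authorship .1.2.1342..34

Answer: 6 9 13 13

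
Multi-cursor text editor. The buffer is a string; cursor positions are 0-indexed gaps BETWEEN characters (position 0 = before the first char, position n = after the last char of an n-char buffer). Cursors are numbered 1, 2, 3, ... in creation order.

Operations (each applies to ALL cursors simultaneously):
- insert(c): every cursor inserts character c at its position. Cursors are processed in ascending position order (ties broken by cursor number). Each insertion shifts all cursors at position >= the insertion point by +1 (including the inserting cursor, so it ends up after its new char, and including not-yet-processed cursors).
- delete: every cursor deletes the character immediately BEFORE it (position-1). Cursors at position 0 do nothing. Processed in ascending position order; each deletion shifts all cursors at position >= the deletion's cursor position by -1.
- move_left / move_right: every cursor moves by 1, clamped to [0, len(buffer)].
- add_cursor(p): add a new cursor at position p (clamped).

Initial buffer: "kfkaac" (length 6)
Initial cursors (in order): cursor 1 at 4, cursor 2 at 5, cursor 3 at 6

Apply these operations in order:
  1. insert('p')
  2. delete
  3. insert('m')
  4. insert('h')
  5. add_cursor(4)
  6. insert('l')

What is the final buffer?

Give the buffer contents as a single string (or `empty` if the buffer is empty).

Answer: kfkalmhlamhlcmhl

Derivation:
After op 1 (insert('p')): buffer="kfkapapcp" (len 9), cursors c1@5 c2@7 c3@9, authorship ....1.2.3
After op 2 (delete): buffer="kfkaac" (len 6), cursors c1@4 c2@5 c3@6, authorship ......
After op 3 (insert('m')): buffer="kfkamamcm" (len 9), cursors c1@5 c2@7 c3@9, authorship ....1.2.3
After op 4 (insert('h')): buffer="kfkamhamhcmh" (len 12), cursors c1@6 c2@9 c3@12, authorship ....11.22.33
After op 5 (add_cursor(4)): buffer="kfkamhamhcmh" (len 12), cursors c4@4 c1@6 c2@9 c3@12, authorship ....11.22.33
After op 6 (insert('l')): buffer="kfkalmhlamhlcmhl" (len 16), cursors c4@5 c1@8 c2@12 c3@16, authorship ....4111.222.333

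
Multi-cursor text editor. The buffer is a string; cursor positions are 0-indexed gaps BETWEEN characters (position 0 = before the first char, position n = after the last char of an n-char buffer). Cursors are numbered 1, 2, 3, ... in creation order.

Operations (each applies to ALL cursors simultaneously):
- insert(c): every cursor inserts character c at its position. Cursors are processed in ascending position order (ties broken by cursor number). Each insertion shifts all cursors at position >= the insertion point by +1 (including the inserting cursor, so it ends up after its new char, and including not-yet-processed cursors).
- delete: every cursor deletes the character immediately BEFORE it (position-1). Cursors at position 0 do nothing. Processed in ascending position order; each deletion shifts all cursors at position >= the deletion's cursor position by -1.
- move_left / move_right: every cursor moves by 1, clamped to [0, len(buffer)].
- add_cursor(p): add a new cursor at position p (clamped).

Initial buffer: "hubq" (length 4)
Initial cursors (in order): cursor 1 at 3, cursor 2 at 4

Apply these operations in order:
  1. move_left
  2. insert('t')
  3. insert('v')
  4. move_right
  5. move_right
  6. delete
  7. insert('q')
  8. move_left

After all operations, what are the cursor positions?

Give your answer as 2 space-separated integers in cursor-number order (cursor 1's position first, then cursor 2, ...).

Answer: 5 7

Derivation:
After op 1 (move_left): buffer="hubq" (len 4), cursors c1@2 c2@3, authorship ....
After op 2 (insert('t')): buffer="hutbtq" (len 6), cursors c1@3 c2@5, authorship ..1.2.
After op 3 (insert('v')): buffer="hutvbtvq" (len 8), cursors c1@4 c2@7, authorship ..11.22.
After op 4 (move_right): buffer="hutvbtvq" (len 8), cursors c1@5 c2@8, authorship ..11.22.
After op 5 (move_right): buffer="hutvbtvq" (len 8), cursors c1@6 c2@8, authorship ..11.22.
After op 6 (delete): buffer="hutvbv" (len 6), cursors c1@5 c2@6, authorship ..11.2
After op 7 (insert('q')): buffer="hutvbqvq" (len 8), cursors c1@6 c2@8, authorship ..11.122
After op 8 (move_left): buffer="hutvbqvq" (len 8), cursors c1@5 c2@7, authorship ..11.122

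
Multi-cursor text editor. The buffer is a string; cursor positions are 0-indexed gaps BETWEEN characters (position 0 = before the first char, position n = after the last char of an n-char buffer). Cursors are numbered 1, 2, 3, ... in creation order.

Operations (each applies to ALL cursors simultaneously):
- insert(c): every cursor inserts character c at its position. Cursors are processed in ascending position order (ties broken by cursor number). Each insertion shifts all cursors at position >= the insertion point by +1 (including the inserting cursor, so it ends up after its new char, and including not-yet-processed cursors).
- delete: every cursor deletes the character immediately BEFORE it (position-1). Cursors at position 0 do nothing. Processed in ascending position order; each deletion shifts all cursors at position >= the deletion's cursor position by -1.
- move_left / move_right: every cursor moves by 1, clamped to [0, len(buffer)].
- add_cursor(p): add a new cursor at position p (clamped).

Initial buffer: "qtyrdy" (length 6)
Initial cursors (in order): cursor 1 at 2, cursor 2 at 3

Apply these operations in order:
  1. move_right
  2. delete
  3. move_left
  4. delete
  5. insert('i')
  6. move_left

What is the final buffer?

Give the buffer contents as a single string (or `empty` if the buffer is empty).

Answer: iitdy

Derivation:
After op 1 (move_right): buffer="qtyrdy" (len 6), cursors c1@3 c2@4, authorship ......
After op 2 (delete): buffer="qtdy" (len 4), cursors c1@2 c2@2, authorship ....
After op 3 (move_left): buffer="qtdy" (len 4), cursors c1@1 c2@1, authorship ....
After op 4 (delete): buffer="tdy" (len 3), cursors c1@0 c2@0, authorship ...
After op 5 (insert('i')): buffer="iitdy" (len 5), cursors c1@2 c2@2, authorship 12...
After op 6 (move_left): buffer="iitdy" (len 5), cursors c1@1 c2@1, authorship 12...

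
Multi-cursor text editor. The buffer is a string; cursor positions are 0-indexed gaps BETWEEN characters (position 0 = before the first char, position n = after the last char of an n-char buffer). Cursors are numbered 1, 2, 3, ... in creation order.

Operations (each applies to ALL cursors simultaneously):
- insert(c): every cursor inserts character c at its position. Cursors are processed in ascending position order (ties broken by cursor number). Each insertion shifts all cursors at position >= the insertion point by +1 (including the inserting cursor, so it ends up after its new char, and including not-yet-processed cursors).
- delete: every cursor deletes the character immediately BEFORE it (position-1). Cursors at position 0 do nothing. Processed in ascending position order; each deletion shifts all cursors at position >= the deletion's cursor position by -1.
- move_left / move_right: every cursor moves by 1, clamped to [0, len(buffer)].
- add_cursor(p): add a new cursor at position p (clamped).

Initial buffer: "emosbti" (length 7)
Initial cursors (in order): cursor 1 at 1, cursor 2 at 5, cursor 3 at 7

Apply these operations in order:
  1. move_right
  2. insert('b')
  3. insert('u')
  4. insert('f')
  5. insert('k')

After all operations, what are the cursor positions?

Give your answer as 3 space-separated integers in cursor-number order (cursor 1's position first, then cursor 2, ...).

Answer: 6 14 19

Derivation:
After op 1 (move_right): buffer="emosbti" (len 7), cursors c1@2 c2@6 c3@7, authorship .......
After op 2 (insert('b')): buffer="embosbtbib" (len 10), cursors c1@3 c2@8 c3@10, authorship ..1....2.3
After op 3 (insert('u')): buffer="embuosbtbuibu" (len 13), cursors c1@4 c2@10 c3@13, authorship ..11....22.33
After op 4 (insert('f')): buffer="embufosbtbufibuf" (len 16), cursors c1@5 c2@12 c3@16, authorship ..111....222.333
After op 5 (insert('k')): buffer="embufkosbtbufkibufk" (len 19), cursors c1@6 c2@14 c3@19, authorship ..1111....2222.3333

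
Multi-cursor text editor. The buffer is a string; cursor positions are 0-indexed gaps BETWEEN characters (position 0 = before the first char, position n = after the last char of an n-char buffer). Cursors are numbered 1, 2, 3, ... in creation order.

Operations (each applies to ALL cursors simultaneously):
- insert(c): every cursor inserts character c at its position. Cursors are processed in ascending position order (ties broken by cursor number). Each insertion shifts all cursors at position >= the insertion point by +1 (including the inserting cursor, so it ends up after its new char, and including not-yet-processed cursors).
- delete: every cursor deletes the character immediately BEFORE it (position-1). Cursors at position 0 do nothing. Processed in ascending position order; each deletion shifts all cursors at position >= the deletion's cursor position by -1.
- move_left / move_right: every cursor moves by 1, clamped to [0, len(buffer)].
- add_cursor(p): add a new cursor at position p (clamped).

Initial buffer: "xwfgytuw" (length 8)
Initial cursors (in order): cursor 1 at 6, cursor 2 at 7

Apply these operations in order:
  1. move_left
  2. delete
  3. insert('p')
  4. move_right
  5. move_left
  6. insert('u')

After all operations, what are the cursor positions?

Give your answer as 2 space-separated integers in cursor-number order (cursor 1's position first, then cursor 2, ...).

After op 1 (move_left): buffer="xwfgytuw" (len 8), cursors c1@5 c2@6, authorship ........
After op 2 (delete): buffer="xwfguw" (len 6), cursors c1@4 c2@4, authorship ......
After op 3 (insert('p')): buffer="xwfgppuw" (len 8), cursors c1@6 c2@6, authorship ....12..
After op 4 (move_right): buffer="xwfgppuw" (len 8), cursors c1@7 c2@7, authorship ....12..
After op 5 (move_left): buffer="xwfgppuw" (len 8), cursors c1@6 c2@6, authorship ....12..
After op 6 (insert('u')): buffer="xwfgppuuuw" (len 10), cursors c1@8 c2@8, authorship ....1212..

Answer: 8 8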